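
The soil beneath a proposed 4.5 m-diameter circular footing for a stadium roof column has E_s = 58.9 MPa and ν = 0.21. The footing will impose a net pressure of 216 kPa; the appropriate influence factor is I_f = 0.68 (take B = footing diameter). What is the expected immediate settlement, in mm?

Immediate (elastic) settlement: S_e = q·B·(1−ν²)/E_s · I_f.
E_s = 58.9 MPa = 58900 kPa.
S_e = 216 × 4.5 × (1 − 0.21²) / 58900 × 0.68
    = 216 × 4.5 × 0.9559 / 58900 × 0.68
    = 0.01073 m = 10.73 mm

S_e ≈ 10.7 mm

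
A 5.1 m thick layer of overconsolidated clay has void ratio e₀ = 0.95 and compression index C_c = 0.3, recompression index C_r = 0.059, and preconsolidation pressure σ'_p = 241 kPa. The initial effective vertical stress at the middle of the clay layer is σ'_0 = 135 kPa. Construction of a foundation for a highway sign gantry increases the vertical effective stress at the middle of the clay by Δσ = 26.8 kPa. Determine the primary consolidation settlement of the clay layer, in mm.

Final effective stress: σ'_f = 135 + 26.8 = 161.8 kPa.
σ'_f = 161.8 ≤ σ'_p = 241 kPa, so the clay remains overconsolidated and only the recompression index applies:
S_c = C_r·H/(1+e₀)·log₁₀(σ'_f/σ'_0) = 0.059×5.1/1.95×log₁₀(161.8/135)
    = 0.15431 × 0.078645 = 0.01214 m

S_c ≈ 12.1 mm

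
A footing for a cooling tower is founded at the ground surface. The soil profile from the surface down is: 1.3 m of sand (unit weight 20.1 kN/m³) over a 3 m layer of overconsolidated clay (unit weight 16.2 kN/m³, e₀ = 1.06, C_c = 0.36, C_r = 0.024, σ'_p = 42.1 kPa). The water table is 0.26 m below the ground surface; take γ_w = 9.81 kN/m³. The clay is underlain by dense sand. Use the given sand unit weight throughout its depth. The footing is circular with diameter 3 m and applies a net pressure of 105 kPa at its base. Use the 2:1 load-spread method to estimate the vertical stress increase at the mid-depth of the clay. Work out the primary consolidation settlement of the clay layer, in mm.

Mid-depth of clay below the ground surface: z = 1.3 + 3/2 = 2.8 m.
Total vertical stress at mid-clay: σ_v = 20.1×1.3 + 16.2×1.5 = 50.43 kPa.
Pore pressure: u = 9.81×(2.8 − 0.26) = 24.917 kPa.
Initial effective stress: σ'_0 = σ_v − u = 50.43 − 24.917 = 25.513 kPa.
Stress increase at mid-clay by the 2:1 spreading method:
Δσ ≈ qD²/(D+z)² = 105×3²/(3+2.8)² = 28.092 kPa
Final effective stress: σ'_f = 25.513 + 28.092 = 53.605 kPa.
σ'_f = 53.605 > σ'_p = 42.1 kPa, so the stress path crosses the preconsolidation pressure — recompression up to σ'_p, then virgin compression beyond:
S_c = H/(1+e₀)·[C_r·log₁₀(σ'_p/σ'_0) + C_c·log₁₀(σ'_f/σ'_p)]
    = 3/2.06 × [0.024×log₁₀(42.1/25.513) + 0.36×log₁₀(53.605/42.1)]
    = 1.4563 × [0.0052205 + 0.037772] = 0.06261 m

S_c ≈ 62.6 mm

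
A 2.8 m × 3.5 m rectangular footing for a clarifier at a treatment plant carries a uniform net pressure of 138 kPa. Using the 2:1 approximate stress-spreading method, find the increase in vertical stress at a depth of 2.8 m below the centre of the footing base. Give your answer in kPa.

Δσ_z ≈ 38.3 kPa

By the 2:1 method the load spreads at 1 horizontal : 2 vertical, so at depth z the loaded area has grown by z in each plan dimension:
Δσ = qBL/((B+z)(L+z)) = 138×2.8×3.5/((2.8+2.8)(3.5+2.8)) = 38.333 kPa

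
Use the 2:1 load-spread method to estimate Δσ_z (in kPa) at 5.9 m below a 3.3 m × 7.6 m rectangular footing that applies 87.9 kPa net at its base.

Δσ_z ≈ 17.8 kPa

By the 2:1 method the load spreads at 1 horizontal : 2 vertical, so at depth z the loaded area has grown by z in each plan dimension:
Δσ = qBL/((B+z)(L+z)) = 87.9×3.3×7.6/((3.3+5.9)(7.6+5.9)) = 17.75 kPa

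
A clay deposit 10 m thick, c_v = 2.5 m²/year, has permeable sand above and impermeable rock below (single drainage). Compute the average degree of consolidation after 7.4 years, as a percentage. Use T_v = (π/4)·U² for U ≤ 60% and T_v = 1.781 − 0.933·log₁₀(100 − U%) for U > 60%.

U ≈ 48.5 %

Drainage path length: H_d = H = 10 m (single drainage).
T_v = c_v·t/H_d² = 2.5×7.4/10² = 0.185.
T_v = 0.185 corresponds to the U ≤ 60% branch:
U = √(4T_v/π) = 0.4853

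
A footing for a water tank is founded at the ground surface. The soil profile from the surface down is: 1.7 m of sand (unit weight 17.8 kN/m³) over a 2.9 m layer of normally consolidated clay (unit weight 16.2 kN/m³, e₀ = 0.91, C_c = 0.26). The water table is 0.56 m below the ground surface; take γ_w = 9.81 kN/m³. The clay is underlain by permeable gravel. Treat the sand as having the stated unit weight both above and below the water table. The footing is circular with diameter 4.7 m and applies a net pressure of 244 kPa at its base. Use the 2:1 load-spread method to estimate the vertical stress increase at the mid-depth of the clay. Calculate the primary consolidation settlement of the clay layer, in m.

Mid-depth of clay below the ground surface: z = 1.7 + 2.9/2 = 3.15 m.
Total vertical stress at mid-clay: σ_v = 17.8×1.7 + 16.2×1.45 = 53.75 kPa.
Pore pressure: u = 9.81×(3.15 − 0.56) = 25.408 kPa.
Initial effective stress: σ'_0 = σ_v − u = 53.75 − 25.408 = 28.342 kPa.
Stress increase at mid-clay by the 2:1 spreading method:
Δσ ≈ qD²/(D+z)² = 244×4.7²/(4.7+3.15)² = 87.467 kPa
Final effective stress: σ'_f = σ'_0 + Δσ = 28.342 + 87.467 = 115.81 kPa.
Normally consolidated clay, so the full stress increment lies on the virgin compression line:
S_c = C_c·H/(1+e₀)·log₁₀(σ'_f/σ'_0) = 0.26×2.9/(1+0.91)×log₁₀(115.81/28.342)
    = 0.39476 × 0.61132 = 0.2413 m

S_c ≈ 0.241 m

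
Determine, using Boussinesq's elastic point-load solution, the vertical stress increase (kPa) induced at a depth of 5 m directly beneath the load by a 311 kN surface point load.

Δσ_z ≈ 5.94 kPa

Boussinesq vertical stress below a point load on an elastic half-space:
Δσ_z = 3P/(2πz²) · [1 + (r/z)²]^(−5/2)
r/z = 0/5 = 0; [1+(r/z)²]^(−5/2) = 1.
Δσ_z = 3×311/(2π×5²) × 1 = 5.9397 × 1 = 5.94 kPa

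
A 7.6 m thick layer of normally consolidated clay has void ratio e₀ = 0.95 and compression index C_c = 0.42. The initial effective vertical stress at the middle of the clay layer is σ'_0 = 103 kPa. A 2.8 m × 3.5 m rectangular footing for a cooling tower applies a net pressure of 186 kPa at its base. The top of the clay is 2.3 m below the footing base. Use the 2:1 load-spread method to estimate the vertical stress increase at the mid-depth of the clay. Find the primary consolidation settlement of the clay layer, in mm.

S_c ≈ 134 mm

Mid-depth of clay below the footing base: z = 2.3 + 7.6/2 = 6.1 m.
Stress increase at mid-clay by the 2:1 spreading method:
Δσ = qBL/((B+z)(L+z)) = 186×2.8×3.5/((2.8+6.1)(3.5+6.1)) = 21.334 kPa
Final effective stress: σ'_f = σ'_0 + Δσ = 103 + 21.334 = 124.33 kPa.
Normally consolidated clay, so the full stress increment lies on the virgin compression line:
S_c = C_c·H/(1+e₀)·log₁₀(σ'_f/σ'_0) = 0.42×7.6/(1+0.95)×log₁₀(124.33/103)
    = 1.6369 × 0.081739 = 0.1338 m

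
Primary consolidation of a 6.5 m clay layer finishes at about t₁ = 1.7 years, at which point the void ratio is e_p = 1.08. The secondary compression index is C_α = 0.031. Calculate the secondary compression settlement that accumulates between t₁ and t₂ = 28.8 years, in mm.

Secondary compression: S_s = C_α·H/(1+e_p)·log₁₀(t₂/t₁)
S_s = 0.031×6.5/(1+1.08)×log₁₀(28.8/1.7)
    = 0.09688 × 1.229 = 0.1191 m

S_s ≈ 119 mm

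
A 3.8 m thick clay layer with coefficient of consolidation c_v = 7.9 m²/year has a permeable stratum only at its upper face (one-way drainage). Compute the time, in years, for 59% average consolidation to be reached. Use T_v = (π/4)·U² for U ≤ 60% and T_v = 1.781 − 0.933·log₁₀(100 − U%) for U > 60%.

Drainage path length: H_d = H = 3.8 m (single drainage).
U ≤ 60%: T_v = (π/4)·U² = (π/4)×0.59² = 0.2734.
t = T_v·H_d²/c_v = 0.2734×3.8²/7.9 = 0.4997 years.

t ≈ 0.5 years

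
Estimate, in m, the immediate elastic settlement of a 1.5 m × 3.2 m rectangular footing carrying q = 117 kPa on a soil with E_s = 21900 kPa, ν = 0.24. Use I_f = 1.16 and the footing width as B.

Immediate (elastic) settlement: S_e = q·B·(1−ν²)/E_s · I_f.
S_e = 117 × 1.5 × (1 − 0.24²) / 21900 × 1.16
    = 117 × 1.5 × 0.9424 / 21900 × 1.16
    = 0.00876 m

S_e ≈ 0.00876 m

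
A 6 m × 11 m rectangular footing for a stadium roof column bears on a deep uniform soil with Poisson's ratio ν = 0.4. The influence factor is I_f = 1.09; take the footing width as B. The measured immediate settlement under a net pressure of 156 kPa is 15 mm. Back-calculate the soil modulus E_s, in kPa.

S_e = q·B·(1−ν²)/E_s · I_f  ⇒  E_s = q·B·(1−ν²)·I_f / S_e.
E_s = 156 × 6 × 0.84 × 1.09 / 0.015 = 57130 kPa

E_s ≈ 57100 kPa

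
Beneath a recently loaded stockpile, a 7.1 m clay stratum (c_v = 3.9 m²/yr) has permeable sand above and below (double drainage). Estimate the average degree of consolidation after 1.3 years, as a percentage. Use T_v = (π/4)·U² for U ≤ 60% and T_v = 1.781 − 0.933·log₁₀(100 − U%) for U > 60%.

Drainage path length: H_d = H/2 = 3.55 m (double drainage).
T_v = c_v·t/H_d² = 3.9×1.3/3.55² = 0.4023.
T_v = 0.4023 corresponds to the U > 60% branch:
U = 1 − 10^((1.781 − T_v)/0.933)/100 = 0.6996

U ≈ 70 %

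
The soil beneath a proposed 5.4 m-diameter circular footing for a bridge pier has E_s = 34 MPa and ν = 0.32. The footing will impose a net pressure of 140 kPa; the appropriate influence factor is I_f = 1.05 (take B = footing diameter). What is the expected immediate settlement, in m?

S_e ≈ 0.021 m

Immediate (elastic) settlement: S_e = q·B·(1−ν²)/E_s · I_f.
E_s = 34 MPa = 34000 kPa.
S_e = 140 × 5.4 × (1 − 0.32²) / 34000 × 1.05
    = 140 × 5.4 × 0.8976 / 34000 × 1.05
    = 0.02096 m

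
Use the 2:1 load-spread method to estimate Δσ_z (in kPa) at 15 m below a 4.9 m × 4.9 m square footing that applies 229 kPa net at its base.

Δσ_z ≈ 13.9 kPa

By the 2:1 method the load spreads at 1 horizontal : 2 vertical, so at depth z the loaded area has grown by z in each plan dimension:
Δσ = qBL/((B+z)(L+z)) = 229×4.9×4.9/((4.9+15)(4.9+15)) = 13.884 kPa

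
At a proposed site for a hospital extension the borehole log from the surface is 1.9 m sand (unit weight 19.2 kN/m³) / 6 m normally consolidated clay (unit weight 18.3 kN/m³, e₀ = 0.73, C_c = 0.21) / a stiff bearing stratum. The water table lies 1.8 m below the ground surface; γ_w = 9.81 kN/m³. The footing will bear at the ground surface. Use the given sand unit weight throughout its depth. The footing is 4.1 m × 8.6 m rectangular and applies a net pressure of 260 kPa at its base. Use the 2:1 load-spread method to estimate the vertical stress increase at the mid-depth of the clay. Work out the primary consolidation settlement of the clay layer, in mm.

S_c ≈ 255 mm

Mid-depth of clay below the ground surface: z = 1.9 + 6/2 = 4.9 m.
Total vertical stress at mid-clay: σ_v = 19.2×1.9 + 18.3×3 = 91.38 kPa.
Pore pressure: u = 9.81×(4.9 − 1.8) = 30.411 kPa.
Initial effective stress: σ'_0 = σ_v − u = 91.38 − 30.411 = 60.969 kPa.
Stress increase at mid-clay by the 2:1 spreading method:
Δσ = qBL/((B+z)(L+z)) = 260×4.1×8.6/((4.1+4.9)(8.6+4.9)) = 75.453 kPa
Final effective stress: σ'_f = σ'_0 + Δσ = 60.969 + 75.453 = 136.42 kPa.
Normally consolidated clay, so the full stress increment lies on the virgin compression line:
S_c = C_c·H/(1+e₀)·log₁₀(σ'_f/σ'_0) = 0.21×6/(1+0.73)×log₁₀(136.42/60.969)
    = 0.72832 × 0.34977 = 0.2547 m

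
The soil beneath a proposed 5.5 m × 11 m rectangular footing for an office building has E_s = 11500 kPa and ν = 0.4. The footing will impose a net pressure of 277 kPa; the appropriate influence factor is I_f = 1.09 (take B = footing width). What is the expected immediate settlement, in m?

Immediate (elastic) settlement: S_e = q·B·(1−ν²)/E_s · I_f.
S_e = 277 × 5.5 × (1 − 0.4²) / 11500 × 1.09
    = 277 × 5.5 × 0.84 / 11500 × 1.09
    = 0.1213 m

S_e ≈ 0.121 m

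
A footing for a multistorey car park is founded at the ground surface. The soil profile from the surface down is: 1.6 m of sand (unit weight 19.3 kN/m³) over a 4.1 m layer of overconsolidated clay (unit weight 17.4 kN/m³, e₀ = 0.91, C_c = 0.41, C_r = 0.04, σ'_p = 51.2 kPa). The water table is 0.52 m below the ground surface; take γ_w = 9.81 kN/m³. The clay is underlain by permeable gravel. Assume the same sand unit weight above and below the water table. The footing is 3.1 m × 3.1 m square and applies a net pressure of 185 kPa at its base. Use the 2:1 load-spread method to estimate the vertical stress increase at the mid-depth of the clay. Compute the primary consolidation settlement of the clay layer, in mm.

S_c ≈ 159 mm

Mid-depth of clay below the ground surface: z = 1.6 + 4.1/2 = 3.65 m.
Total vertical stress at mid-clay: σ_v = 19.3×1.6 + 17.4×2.05 = 66.55 kPa.
Pore pressure: u = 9.81×(3.65 − 0.52) = 30.705 kPa.
Initial effective stress: σ'_0 = σ_v − u = 66.55 − 30.705 = 35.845 kPa.
Stress increase at mid-clay by the 2:1 spreading method:
Δσ = qBL/((B+z)(L+z)) = 185×3.1×3.1/((3.1+3.65)(3.1+3.65)) = 39.02 kPa
Final effective stress: σ'_f = 35.845 + 39.02 = 74.865 kPa.
σ'_f = 74.865 > σ'_p = 51.2 kPa, so the stress path crosses the preconsolidation pressure — recompression up to σ'_p, then virgin compression beyond:
S_c = H/(1+e₀)·[C_r·log₁₀(σ'_p/σ'_0) + C_c·log₁₀(σ'_f/σ'_p)]
    = 4.1/1.91 × [0.04×log₁₀(51.2/35.845) + 0.41×log₁₀(74.865/51.2)]
    = 2.1466 × [0.0061937 + 0.067654] = 0.1585 m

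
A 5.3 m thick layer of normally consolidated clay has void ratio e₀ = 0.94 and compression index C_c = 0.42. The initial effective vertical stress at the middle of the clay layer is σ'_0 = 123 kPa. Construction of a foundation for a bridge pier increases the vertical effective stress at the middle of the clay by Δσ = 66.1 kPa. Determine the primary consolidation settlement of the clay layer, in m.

Final effective stress: σ'_f = σ'_0 + Δσ = 123 + 66.1 = 189.1 kPa.
Normally consolidated clay, so the full stress increment lies on the virgin compression line:
S_c = C_c·H/(1+e₀)·log₁₀(σ'_f/σ'_0) = 0.42×5.3/(1+0.94)×log₁₀(189.1/123)
    = 1.1474 × 0.18679 = 0.2143 m

S_c ≈ 0.214 m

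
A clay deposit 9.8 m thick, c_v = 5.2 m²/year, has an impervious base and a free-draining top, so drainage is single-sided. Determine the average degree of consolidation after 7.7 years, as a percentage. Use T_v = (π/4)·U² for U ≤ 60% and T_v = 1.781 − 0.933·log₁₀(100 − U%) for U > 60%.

U ≈ 71 %

Drainage path length: H_d = H = 9.8 m (single drainage).
T_v = c_v·t/H_d² = 5.2×7.7/9.8² = 0.41691.
T_v = 0.41691 corresponds to the U > 60% branch:
U = 1 − 10^((1.781 − T_v)/0.933)/100 = 0.7102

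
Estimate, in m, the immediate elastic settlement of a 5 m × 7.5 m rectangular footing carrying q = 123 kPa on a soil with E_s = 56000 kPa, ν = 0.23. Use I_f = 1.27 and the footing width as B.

S_e ≈ 0.0132 m

Immediate (elastic) settlement: S_e = q·B·(1−ν²)/E_s · I_f.
S_e = 123 × 5 × (1 − 0.23²) / 56000 × 1.27
    = 123 × 5 × 0.9471 / 56000 × 1.27
    = 0.01321 m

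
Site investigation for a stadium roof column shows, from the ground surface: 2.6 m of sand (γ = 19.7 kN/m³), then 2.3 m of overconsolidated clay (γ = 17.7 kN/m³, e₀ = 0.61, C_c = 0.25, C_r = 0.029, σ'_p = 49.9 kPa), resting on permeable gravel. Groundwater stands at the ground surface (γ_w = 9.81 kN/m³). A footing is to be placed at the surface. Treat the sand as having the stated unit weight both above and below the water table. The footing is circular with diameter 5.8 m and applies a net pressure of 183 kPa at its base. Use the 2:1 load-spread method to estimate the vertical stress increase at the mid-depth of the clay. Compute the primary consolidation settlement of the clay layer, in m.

Mid-depth of clay below the ground surface: z = 2.6 + 2.3/2 = 3.75 m.
Total vertical stress at mid-clay: σ_v = 19.7×2.6 + 17.7×1.15 = 71.575 kPa.
Pore pressure: u = 9.81×(3.75 − 0) = 36.788 kPa.
Initial effective stress: σ'_0 = σ_v − u = 71.575 − 36.788 = 34.787 kPa.
Stress increase at mid-clay by the 2:1 spreading method:
Δσ ≈ qD²/(D+z)² = 183×5.8²/(5.8+3.75)² = 67.499 kPa
Final effective stress: σ'_f = 34.787 + 67.499 = 102.29 kPa.
σ'_f = 102.29 > σ'_p = 49.9 kPa, so the stress path crosses the preconsolidation pressure — recompression up to σ'_p, then virgin compression beyond:
S_c = H/(1+e₀)·[C_r·log₁₀(σ'_p/σ'_0) + C_c·log₁₀(σ'_f/σ'_p)]
    = 2.3/1.61 × [0.029×log₁₀(49.9/34.787) + 0.25×log₁₀(102.29/49.9)]
    = 1.4286 × [0.0045438 + 0.077933] = 0.1178 m

S_c ≈ 0.118 m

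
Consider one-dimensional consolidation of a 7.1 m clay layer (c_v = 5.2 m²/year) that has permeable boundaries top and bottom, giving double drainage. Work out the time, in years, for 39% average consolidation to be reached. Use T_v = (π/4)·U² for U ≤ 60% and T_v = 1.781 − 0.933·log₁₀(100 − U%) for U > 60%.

t ≈ 0.29 years

Drainage path length: H_d = H/2 = 3.55 m (double drainage).
U ≤ 60%: T_v = (π/4)·U² = (π/4)×0.39² = 0.11946.
t = T_v·H_d²/c_v = 0.11946×3.55²/5.2 = 0.2895 years.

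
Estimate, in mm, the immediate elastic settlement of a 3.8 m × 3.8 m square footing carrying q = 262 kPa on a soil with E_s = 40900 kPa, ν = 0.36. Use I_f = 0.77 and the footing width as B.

S_e ≈ 16.3 mm

Immediate (elastic) settlement: S_e = q·B·(1−ν²)/E_s · I_f.
S_e = 262 × 3.8 × (1 − 0.36²) / 40900 × 0.77
    = 262 × 3.8 × 0.8704 / 40900 × 0.77
    = 0.01631 m = 16.31 mm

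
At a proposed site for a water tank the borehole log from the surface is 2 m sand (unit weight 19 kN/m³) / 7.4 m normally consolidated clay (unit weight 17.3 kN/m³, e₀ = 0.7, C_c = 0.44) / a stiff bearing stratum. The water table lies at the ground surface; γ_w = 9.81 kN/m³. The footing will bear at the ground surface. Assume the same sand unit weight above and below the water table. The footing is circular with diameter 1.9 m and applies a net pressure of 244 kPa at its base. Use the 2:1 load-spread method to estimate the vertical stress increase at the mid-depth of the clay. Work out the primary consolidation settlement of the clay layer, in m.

S_c ≈ 0.238 m

Mid-depth of clay below the ground surface: z = 2 + 7.4/2 = 5.7 m.
Total vertical stress at mid-clay: σ_v = 19×2 + 17.3×3.7 = 102.01 kPa.
Pore pressure: u = 9.81×(5.7 − 0) = 55.917 kPa.
Initial effective stress: σ'_0 = σ_v − u = 102.01 − 55.917 = 46.093 kPa.
Stress increase at mid-clay by the 2:1 spreading method:
Δσ ≈ qD²/(D+z)² = 244×1.9²/(1.9+5.7)² = 15.25 kPa
Final effective stress: σ'_f = σ'_0 + Δσ = 46.093 + 15.25 = 61.343 kPa.
Normally consolidated clay, so the full stress increment lies on the virgin compression line:
S_c = C_c·H/(1+e₀)·log₁₀(σ'_f/σ'_0) = 0.44×7.4/(1+0.7)×log₁₀(61.343/46.093)
    = 1.9153 × 0.12413 = 0.2377 m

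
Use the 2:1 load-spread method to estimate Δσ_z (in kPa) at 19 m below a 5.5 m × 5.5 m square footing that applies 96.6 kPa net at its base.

Δσ_z ≈ 4.87 kPa

By the 2:1 method the load spreads at 1 horizontal : 2 vertical, so at depth z the loaded area has grown by z in each plan dimension:
Δσ = qBL/((B+z)(L+z)) = 96.6×5.5×5.5/((5.5+19)(5.5+19)) = 4.8682 kPa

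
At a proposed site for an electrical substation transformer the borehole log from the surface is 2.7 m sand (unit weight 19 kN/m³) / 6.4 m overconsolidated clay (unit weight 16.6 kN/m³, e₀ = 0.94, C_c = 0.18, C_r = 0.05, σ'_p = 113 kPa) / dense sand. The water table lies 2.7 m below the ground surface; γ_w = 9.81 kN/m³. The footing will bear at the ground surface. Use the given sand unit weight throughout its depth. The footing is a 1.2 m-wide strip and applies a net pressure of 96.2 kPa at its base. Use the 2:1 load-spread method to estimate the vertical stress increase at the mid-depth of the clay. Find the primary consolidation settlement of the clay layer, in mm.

Mid-depth of clay below the ground surface: z = 2.7 + 6.4/2 = 5.9 m.
Total vertical stress at mid-clay: σ_v = 19×2.7 + 16.6×3.2 = 104.42 kPa.
Pore pressure: u = 9.81×(5.9 − 2.7) = 31.392 kPa.
Initial effective stress: σ'_0 = σ_v − u = 104.42 − 31.392 = 73.028 kPa.
Stress increase at mid-clay by the 2:1 spreading method:
Δσ = qB/(B+z) = 96.2×1.2/(1.2+5.9) = 16.259 kPa
Final effective stress: σ'_f = 73.028 + 16.259 = 89.287 kPa.
σ'_f = 89.287 ≤ σ'_p = 113 kPa, so the clay remains overconsolidated and only the recompression index applies:
S_c = C_r·H/(1+e₀)·log₁₀(σ'_f/σ'_0) = 0.05×6.4/1.94×log₁₀(89.287/73.028)
    = 0.16495 × 0.087299 = 0.0144 m

S_c ≈ 14.4 mm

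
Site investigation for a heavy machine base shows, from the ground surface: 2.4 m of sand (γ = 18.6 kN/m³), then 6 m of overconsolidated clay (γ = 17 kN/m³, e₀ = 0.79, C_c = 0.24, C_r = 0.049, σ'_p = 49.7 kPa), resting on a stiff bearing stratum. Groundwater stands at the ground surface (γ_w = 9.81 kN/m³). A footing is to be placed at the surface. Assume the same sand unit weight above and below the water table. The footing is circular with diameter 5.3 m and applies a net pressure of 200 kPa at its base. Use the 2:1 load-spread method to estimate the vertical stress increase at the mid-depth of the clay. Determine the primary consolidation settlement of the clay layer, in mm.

Mid-depth of clay below the ground surface: z = 2.4 + 6/2 = 5.4 m.
Total vertical stress at mid-clay: σ_v = 18.6×2.4 + 17×3 = 95.64 kPa.
Pore pressure: u = 9.81×(5.4 − 0) = 52.974 kPa.
Initial effective stress: σ'_0 = σ_v − u = 95.64 − 52.974 = 42.666 kPa.
Stress increase at mid-clay by the 2:1 spreading method:
Δσ ≈ qD²/(D+z)² = 200×5.3²/(5.3+5.4)² = 49.07 kPa
Final effective stress: σ'_f = 42.666 + 49.07 = 91.736 kPa.
σ'_f = 91.736 > σ'_p = 49.7 kPa, so the stress path crosses the preconsolidation pressure — recompression up to σ'_p, then virgin compression beyond:
S_c = H/(1+e₀)·[C_r·log₁₀(σ'_p/σ'_0) + C_c·log₁₀(σ'_f/σ'_p)]
    = 6/1.79 × [0.049×log₁₀(49.7/42.666) + 0.24×log₁₀(91.736/49.7)]
    = 3.352 × [0.0032474 + 0.063884] = 0.225 m

S_c ≈ 225 mm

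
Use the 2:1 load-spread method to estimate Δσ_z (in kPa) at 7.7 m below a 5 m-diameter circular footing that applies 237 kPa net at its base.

By the 2:1 method the load spreads at 1 horizontal : 2 vertical, so at depth z the loaded area has grown by z in each plan dimension:
Δσ ≈ qD²/(D+z)² = 237×5²/(5+7.7)² = 36.735 kPa

Δσ_z ≈ 36.7 kPa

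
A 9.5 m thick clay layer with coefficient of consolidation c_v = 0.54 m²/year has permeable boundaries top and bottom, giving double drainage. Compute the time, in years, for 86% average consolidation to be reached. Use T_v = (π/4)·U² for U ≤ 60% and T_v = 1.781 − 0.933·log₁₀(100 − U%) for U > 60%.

Drainage path length: H_d = H/2 = 4.75 m (double drainage).
U > 60%: T_v = 1.781 − 0.933·log₁₀(100 − 86) = 0.71166.
t = T_v·H_d²/c_v = 0.71166×4.75²/0.54 = 29.73 years.

t ≈ 29.7 years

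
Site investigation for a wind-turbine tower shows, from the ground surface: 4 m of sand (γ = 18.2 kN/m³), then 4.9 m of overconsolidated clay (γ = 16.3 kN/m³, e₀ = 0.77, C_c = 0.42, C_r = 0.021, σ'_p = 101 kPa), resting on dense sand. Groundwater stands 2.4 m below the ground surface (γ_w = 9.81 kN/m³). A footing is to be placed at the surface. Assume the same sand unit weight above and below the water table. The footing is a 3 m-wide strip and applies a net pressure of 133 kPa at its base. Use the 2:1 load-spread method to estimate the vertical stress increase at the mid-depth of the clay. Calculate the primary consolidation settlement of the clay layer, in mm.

Mid-depth of clay below the ground surface: z = 4 + 4.9/2 = 6.45 m.
Total vertical stress at mid-clay: σ_v = 18.2×4 + 16.3×2.45 = 112.73 kPa.
Pore pressure: u = 9.81×(6.45 − 2.4) = 39.73 kPa.
Initial effective stress: σ'_0 = σ_v − u = 112.73 − 39.73 = 73 kPa.
Stress increase at mid-clay by the 2:1 spreading method:
Δσ = qB/(B+z) = 133×3/(3+6.45) = 42.222 kPa
Final effective stress: σ'_f = 73 + 42.222 = 115.22 kPa.
σ'_f = 115.22 > σ'_p = 101 kPa, so the stress path crosses the preconsolidation pressure — recompression up to σ'_p, then virgin compression beyond:
S_c = H/(1+e₀)·[C_r·log₁₀(σ'_p/σ'_0) + C_c·log₁₀(σ'_f/σ'_p)]
    = 4.9/1.77 × [0.021×log₁₀(101/73) + 0.42×log₁₀(115.22/101)]
    = 2.7684 × [0.002961 + 0.024027] = 0.07471 m

S_c ≈ 74.7 mm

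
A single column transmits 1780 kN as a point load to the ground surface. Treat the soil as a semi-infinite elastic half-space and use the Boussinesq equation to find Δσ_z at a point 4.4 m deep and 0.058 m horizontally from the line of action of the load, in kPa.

Δσ_z ≈ 43.9 kPa

Boussinesq vertical stress below a point load on an elastic half-space:
Δσ_z = 3P/(2πz²) · [1 + (r/z)²]^(−5/2)
r/z = 0.058/4.4 = 0.013182; [1+(r/z)²]^(−5/2) = 0.99957.
Δσ_z = 3×1780/(2π×4.4²) × 0.99957 = 43.899 × 0.99957 = 43.88 kPa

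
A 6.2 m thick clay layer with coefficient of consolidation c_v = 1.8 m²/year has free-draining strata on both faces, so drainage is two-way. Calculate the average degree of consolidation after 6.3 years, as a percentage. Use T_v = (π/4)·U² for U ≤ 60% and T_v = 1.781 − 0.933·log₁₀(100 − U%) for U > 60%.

U ≈ 95.6 %

Drainage path length: H_d = H/2 = 3.1 m (double drainage).
T_v = c_v·t/H_d² = 1.8×6.3/3.1² = 1.18.
T_v = 1.18 corresponds to the U > 60% branch:
U = 1 − 10^((1.781 − T_v)/0.933)/100 = 0.9559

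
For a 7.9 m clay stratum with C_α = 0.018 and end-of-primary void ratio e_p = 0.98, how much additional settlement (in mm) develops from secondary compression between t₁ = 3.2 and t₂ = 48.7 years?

Secondary compression: S_s = C_α·H/(1+e_p)·log₁₀(t₂/t₁)
S_s = 0.018×7.9/(1+0.98)×log₁₀(48.7/3.2)
    = 0.07182 × 1.182 = 0.08492 m

S_s ≈ 84.9 mm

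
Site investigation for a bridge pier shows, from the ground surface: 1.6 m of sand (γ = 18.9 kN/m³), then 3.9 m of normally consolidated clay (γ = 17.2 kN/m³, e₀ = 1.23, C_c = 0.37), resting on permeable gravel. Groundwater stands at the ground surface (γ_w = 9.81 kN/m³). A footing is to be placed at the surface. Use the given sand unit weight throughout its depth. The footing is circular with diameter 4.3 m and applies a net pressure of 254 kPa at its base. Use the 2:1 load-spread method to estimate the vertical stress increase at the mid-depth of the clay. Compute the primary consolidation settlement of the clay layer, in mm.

Mid-depth of clay below the ground surface: z = 1.6 + 3.9/2 = 3.55 m.
Total vertical stress at mid-clay: σ_v = 18.9×1.6 + 17.2×1.95 = 63.78 kPa.
Pore pressure: u = 9.81×(3.55 − 0) = 34.825 kPa.
Initial effective stress: σ'_0 = σ_v − u = 63.78 − 34.825 = 28.955 kPa.
Stress increase at mid-clay by the 2:1 spreading method:
Δσ ≈ qD²/(D+z)² = 254×4.3²/(4.3+3.55)² = 76.213 kPa
Final effective stress: σ'_f = σ'_0 + Δσ = 28.955 + 76.213 = 105.17 kPa.
Normally consolidated clay, so the full stress increment lies on the virgin compression line:
S_c = C_c·H/(1+e₀)·log₁₀(σ'_f/σ'_0) = 0.37×3.9/(1+1.23)×log₁₀(105.17/28.955)
    = 0.64709 × 0.56017 = 0.3625 m

S_c ≈ 362 mm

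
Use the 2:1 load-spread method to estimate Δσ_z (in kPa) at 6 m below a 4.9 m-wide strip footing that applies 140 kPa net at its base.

By the 2:1 method the load spreads at 1 horizontal : 2 vertical, so at depth z the loaded area has grown by z in each plan dimension:
Δσ = qB/(B+z) = 140×4.9/(4.9+6) = 62.936 kPa

Δσ_z ≈ 62.9 kPa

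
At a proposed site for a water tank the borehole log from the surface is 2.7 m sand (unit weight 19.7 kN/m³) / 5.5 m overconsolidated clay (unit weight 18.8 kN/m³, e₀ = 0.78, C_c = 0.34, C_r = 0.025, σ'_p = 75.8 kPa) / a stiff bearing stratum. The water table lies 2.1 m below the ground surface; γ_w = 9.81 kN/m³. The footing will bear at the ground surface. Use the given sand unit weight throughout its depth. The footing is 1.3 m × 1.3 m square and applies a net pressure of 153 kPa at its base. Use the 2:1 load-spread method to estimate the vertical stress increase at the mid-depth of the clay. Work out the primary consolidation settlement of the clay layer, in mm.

S_c ≈ 13 mm

Mid-depth of clay below the ground surface: z = 2.7 + 5.5/2 = 5.45 m.
Total vertical stress at mid-clay: σ_v = 19.7×2.7 + 18.8×2.75 = 104.89 kPa.
Pore pressure: u = 9.81×(5.45 − 2.1) = 32.864 kPa.
Initial effective stress: σ'_0 = σ_v − u = 104.89 − 32.864 = 72.026 kPa.
Stress increase at mid-clay by the 2:1 spreading method:
Δσ = qBL/((B+z)(L+z)) = 153×1.3×1.3/((1.3+5.45)(1.3+5.45)) = 5.6751 kPa
Final effective stress: σ'_f = 72.026 + 5.6751 = 77.701 kPa.
σ'_f = 77.701 > σ'_p = 75.8 kPa, so the stress path crosses the preconsolidation pressure — recompression up to σ'_p, then virgin compression beyond:
S_c = H/(1+e₀)·[C_r·log₁₀(σ'_p/σ'_0) + C_c·log₁₀(σ'_f/σ'_p)]
    = 5.5/1.78 × [0.025×log₁₀(75.8/72.026) + 0.34×log₁₀(77.701/75.8)]
    = 3.0899 × [0.0005545 + 0.0036575] = 0.01301 m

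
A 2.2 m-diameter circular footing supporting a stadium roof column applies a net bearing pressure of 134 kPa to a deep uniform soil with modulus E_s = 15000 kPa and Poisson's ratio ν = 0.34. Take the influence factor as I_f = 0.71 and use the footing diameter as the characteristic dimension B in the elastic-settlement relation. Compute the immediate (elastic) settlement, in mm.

Immediate (elastic) settlement: S_e = q·B·(1−ν²)/E_s · I_f.
S_e = 134 × 2.2 × (1 − 0.34²) / 15000 × 0.71
    = 134 × 2.2 × 0.8844 / 15000 × 0.71
    = 0.01234 m = 12.34 mm

S_e ≈ 12.3 mm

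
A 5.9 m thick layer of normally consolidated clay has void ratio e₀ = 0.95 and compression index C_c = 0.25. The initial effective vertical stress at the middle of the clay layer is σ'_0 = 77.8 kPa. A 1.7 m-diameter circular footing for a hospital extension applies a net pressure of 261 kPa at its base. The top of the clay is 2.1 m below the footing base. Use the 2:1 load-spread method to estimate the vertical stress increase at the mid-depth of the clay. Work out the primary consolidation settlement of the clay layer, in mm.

S_c ≈ 63.4 mm

Mid-depth of clay below the footing base: z = 2.1 + 5.9/2 = 5.05 m.
Stress increase at mid-clay by the 2:1 spreading method:
Δσ ≈ qD²/(D+z)² = 261×1.7²/(1.7+5.05)² = 16.555 kPa
Final effective stress: σ'_f = σ'_0 + Δσ = 77.8 + 16.555 = 94.355 kPa.
Normally consolidated clay, so the full stress increment lies on the virgin compression line:
S_c = C_c·H/(1+e₀)·log₁₀(σ'_f/σ'_0) = 0.25×5.9/(1+0.95)×log₁₀(94.355/77.8)
    = 0.75641 × 0.083785 = 0.06338 m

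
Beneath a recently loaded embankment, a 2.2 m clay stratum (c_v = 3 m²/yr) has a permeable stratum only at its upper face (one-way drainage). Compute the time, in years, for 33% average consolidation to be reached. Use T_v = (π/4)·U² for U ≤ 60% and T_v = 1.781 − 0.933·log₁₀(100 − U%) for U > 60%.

Drainage path length: H_d = H = 2.2 m (single drainage).
U ≤ 60%: T_v = (π/4)·U² = (π/4)×0.33² = 0.08553.
t = T_v·H_d²/c_v = 0.08553×2.2²/3 = 0.138 years.

t ≈ 0.138 years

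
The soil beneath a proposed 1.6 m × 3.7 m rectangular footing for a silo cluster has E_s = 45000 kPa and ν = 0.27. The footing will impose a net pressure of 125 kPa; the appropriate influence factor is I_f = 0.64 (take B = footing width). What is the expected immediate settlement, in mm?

S_e ≈ 2.64 mm

Immediate (elastic) settlement: S_e = q·B·(1−ν²)/E_s · I_f.
S_e = 125 × 1.6 × (1 − 0.27²) / 45000 × 0.64
    = 125 × 1.6 × 0.9271 / 45000 × 0.64
    = 0.002637 m = 2.637 mm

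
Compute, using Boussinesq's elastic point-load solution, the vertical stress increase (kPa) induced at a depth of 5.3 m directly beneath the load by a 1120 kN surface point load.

Boussinesq vertical stress below a point load on an elastic half-space:
Δσ_z = 3P/(2πz²) · [1 + (r/z)²]^(−5/2)
r/z = 0/5.3 = 0; [1+(r/z)²]^(−5/2) = 1.
Δσ_z = 3×1120/(2π×5.3²) × 1 = 19.037 × 1 = 19.04 kPa

Δσ_z ≈ 19 kPa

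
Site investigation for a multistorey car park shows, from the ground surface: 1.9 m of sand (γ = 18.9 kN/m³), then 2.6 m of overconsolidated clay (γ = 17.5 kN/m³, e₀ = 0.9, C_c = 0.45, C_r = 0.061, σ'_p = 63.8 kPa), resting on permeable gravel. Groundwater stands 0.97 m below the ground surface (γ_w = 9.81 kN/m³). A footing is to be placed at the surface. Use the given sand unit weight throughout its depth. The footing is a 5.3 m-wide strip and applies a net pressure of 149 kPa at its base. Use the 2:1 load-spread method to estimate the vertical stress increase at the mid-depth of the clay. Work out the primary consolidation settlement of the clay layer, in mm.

S_c ≈ 210 mm

Mid-depth of clay below the ground surface: z = 1.9 + 2.6/2 = 3.2 m.
Total vertical stress at mid-clay: σ_v = 18.9×1.9 + 17.5×1.3 = 58.66 kPa.
Pore pressure: u = 9.81×(3.2 − 0.97) = 21.876 kPa.
Initial effective stress: σ'_0 = σ_v − u = 58.66 − 21.876 = 36.784 kPa.
Stress increase at mid-clay by the 2:1 spreading method:
Δσ = qB/(B+z) = 149×5.3/(5.3+3.2) = 92.906 kPa
Final effective stress: σ'_f = 36.784 + 92.906 = 129.69 kPa.
σ'_f = 129.69 > σ'_p = 63.8 kPa, so the stress path crosses the preconsolidation pressure — recompression up to σ'_p, then virgin compression beyond:
S_c = H/(1+e₀)·[C_r·log₁₀(σ'_p/σ'_0) + C_c·log₁₀(σ'_f/σ'_p)]
    = 2.6/1.9 × [0.061×log₁₀(63.8/36.784) + 0.45×log₁₀(129.69/63.8)]
    = 1.3684 × [0.014589 + 0.13864] = 0.2097 m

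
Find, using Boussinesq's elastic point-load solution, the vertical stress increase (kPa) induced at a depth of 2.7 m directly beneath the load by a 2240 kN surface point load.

Boussinesq vertical stress below a point load on an elastic half-space:
Δσ_z = 3P/(2πz²) · [1 + (r/z)²]^(−5/2)
r/z = 0/2.7 = 0; [1+(r/z)²]^(−5/2) = 1.
Δσ_z = 3×2240/(2π×2.7²) × 1 = 146.71 × 1 = 146.7 kPa

Δσ_z ≈ 147 kPa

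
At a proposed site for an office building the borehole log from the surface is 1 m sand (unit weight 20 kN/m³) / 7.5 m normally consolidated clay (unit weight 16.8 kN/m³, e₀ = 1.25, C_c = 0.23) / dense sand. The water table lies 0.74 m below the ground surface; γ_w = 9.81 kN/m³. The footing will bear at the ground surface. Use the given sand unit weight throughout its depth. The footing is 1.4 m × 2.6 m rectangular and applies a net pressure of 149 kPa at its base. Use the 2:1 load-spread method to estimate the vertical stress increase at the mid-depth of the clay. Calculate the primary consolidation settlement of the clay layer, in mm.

Mid-depth of clay below the ground surface: z = 1 + 7.5/2 = 4.75 m.
Total vertical stress at mid-clay: σ_v = 20×1 + 16.8×3.75 = 83 kPa.
Pore pressure: u = 9.81×(4.75 − 0.74) = 39.338 kPa.
Initial effective stress: σ'_0 = σ_v − u = 83 − 39.338 = 43.662 kPa.
Stress increase at mid-clay by the 2:1 spreading method:
Δσ = qBL/((B+z)(L+z)) = 149×1.4×2.6/((1.4+4.75)(2.6+4.75)) = 11.998 kPa
Final effective stress: σ'_f = σ'_0 + Δσ = 43.662 + 11.998 = 55.66 kPa.
Normally consolidated clay, so the full stress increment lies on the virgin compression line:
S_c = C_c·H/(1+e₀)·log₁₀(σ'_f/σ'_0) = 0.23×7.5/(1+1.25)×log₁₀(55.66/43.662)
    = 0.76667 × 0.10544 = 0.08084 m

S_c ≈ 80.8 mm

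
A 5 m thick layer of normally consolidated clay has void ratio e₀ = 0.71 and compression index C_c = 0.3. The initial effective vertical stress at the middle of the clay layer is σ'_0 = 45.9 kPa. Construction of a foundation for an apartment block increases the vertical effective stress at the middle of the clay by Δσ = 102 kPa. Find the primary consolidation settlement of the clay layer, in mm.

S_c ≈ 446 mm

Final effective stress: σ'_f = σ'_0 + Δσ = 45.9 + 102 = 147.9 kPa.
Normally consolidated clay, so the full stress increment lies on the virgin compression line:
S_c = C_c·H/(1+e₀)·log₁₀(σ'_f/σ'_0) = 0.3×5/(1+0.71)×log₁₀(147.9/45.9)
    = 0.87719 × 0.50816 = 0.4458 m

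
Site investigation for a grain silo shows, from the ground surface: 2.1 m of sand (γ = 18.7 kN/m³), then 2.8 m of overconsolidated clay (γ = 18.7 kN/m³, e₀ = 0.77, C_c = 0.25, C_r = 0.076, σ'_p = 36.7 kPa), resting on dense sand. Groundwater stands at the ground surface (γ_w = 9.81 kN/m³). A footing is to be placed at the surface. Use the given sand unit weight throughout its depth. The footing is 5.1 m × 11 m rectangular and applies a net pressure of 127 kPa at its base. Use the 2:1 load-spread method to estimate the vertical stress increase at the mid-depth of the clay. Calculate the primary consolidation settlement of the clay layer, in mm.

S_c ≈ 159 mm

Mid-depth of clay below the ground surface: z = 2.1 + 2.8/2 = 3.5 m.
Total vertical stress at mid-clay: σ_v = 18.7×2.1 + 18.7×1.4 = 65.45 kPa.
Pore pressure: u = 9.81×(3.5 − 0) = 34.335 kPa.
Initial effective stress: σ'_0 = σ_v − u = 65.45 − 34.335 = 31.115 kPa.
Stress increase at mid-clay by the 2:1 spreading method:
Δσ = qBL/((B+z)(L+z)) = 127×5.1×11/((5.1+3.5)(11+3.5)) = 57.135 kPa
Final effective stress: σ'_f = 31.115 + 57.135 = 88.25 kPa.
σ'_f = 88.25 > σ'_p = 36.7 kPa, so the stress path crosses the preconsolidation pressure — recompression up to σ'_p, then virgin compression beyond:
S_c = H/(1+e₀)·[C_r·log₁₀(σ'_p/σ'_0) + C_c·log₁₀(σ'_f/σ'_p)]
    = 2.8/1.77 × [0.076×log₁₀(36.7/31.115) + 0.25×log₁₀(88.25/36.7)]
    = 1.5819 × [0.0054489 + 0.095262] = 0.1593 m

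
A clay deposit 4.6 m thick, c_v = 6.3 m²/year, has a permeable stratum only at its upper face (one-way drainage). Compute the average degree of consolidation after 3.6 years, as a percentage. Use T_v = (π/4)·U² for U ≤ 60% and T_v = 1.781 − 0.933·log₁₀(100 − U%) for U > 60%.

Drainage path length: H_d = H = 4.6 m (single drainage).
T_v = c_v·t/H_d² = 6.3×3.6/4.6² = 1.0718.
T_v = 1.0718 corresponds to the U > 60% branch:
U = 1 − 10^((1.781 − T_v)/0.933)/100 = 0.9424

U ≈ 94.2 %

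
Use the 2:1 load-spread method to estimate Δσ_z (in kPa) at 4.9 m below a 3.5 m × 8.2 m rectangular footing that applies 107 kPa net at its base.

By the 2:1 method the load spreads at 1 horizontal : 2 vertical, so at depth z the loaded area has grown by z in each plan dimension:
Δσ = qBL/((B+z)(L+z)) = 107×3.5×8.2/((3.5+4.9)(8.2+4.9)) = 27.907 kPa

Δσ_z ≈ 27.9 kPa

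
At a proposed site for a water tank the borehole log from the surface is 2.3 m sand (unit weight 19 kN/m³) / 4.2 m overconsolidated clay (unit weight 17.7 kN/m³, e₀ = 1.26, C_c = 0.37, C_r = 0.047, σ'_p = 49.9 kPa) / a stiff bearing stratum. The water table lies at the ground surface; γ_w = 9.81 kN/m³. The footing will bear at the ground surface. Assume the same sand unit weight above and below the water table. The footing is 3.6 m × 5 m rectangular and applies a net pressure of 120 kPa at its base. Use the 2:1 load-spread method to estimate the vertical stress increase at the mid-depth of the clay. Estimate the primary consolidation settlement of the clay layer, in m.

Mid-depth of clay below the ground surface: z = 2.3 + 4.2/2 = 4.4 m.
Total vertical stress at mid-clay: σ_v = 19×2.3 + 17.7×2.1 = 80.87 kPa.
Pore pressure: u = 9.81×(4.4 − 0) = 43.164 kPa.
Initial effective stress: σ'_0 = σ_v − u = 80.87 − 43.164 = 37.706 kPa.
Stress increase at mid-clay by the 2:1 spreading method:
Δσ = qBL/((B+z)(L+z)) = 120×3.6×5/((3.6+4.4)(5+4.4)) = 28.723 kPa
Final effective stress: σ'_f = 37.706 + 28.723 = 66.429 kPa.
σ'_f = 66.429 > σ'_p = 49.9 kPa, so the stress path crosses the preconsolidation pressure — recompression up to σ'_p, then virgin compression beyond:
S_c = H/(1+e₀)·[C_r·log₁₀(σ'_p/σ'_0) + C_c·log₁₀(σ'_f/σ'_p)]
    = 4.2/2.26 × [0.047×log₁₀(49.9/37.706) + 0.37×log₁₀(66.429/49.9)]
    = 1.8584 × [0.0057194 + 0.045975] = 0.09607 m

S_c ≈ 0.0961 m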